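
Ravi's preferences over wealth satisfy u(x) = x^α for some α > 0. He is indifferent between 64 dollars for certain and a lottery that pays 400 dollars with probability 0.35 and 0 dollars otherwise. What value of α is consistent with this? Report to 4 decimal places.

α ≈ 0.5729

Since u(0) = 0, the lottery's EU is 0.35·400^α.
Indifference: 64^α = 0.35·400^α, so (64/400)^α = 0.35.
α = ln(0.35) / ln(64/400) = -1.0498221/-1.8325815 ≈ 0.5729.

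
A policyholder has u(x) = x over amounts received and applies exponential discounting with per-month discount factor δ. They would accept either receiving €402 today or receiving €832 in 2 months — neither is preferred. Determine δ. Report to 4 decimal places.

The payoff in 2 months is discounted by δ^2, so u(402) = δ^2·u(832) and δ^2 = u(402)/u(832).
With u(x) = x: δ^2 = 402/832 = 0.48317.
Taking the square root: δ = 0.48317^(1/2) ≈ 0.6951.

δ ≈ 0.6951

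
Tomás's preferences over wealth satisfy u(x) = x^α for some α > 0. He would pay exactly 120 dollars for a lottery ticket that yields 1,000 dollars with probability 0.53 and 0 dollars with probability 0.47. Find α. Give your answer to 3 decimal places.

α ≈ 0.299

Since u(0) = 0, the lottery's EU is 0.53·1000^α.
Equating: 120^α = 0.53·1000^α, i.e. 0.1200^α = 0.53.
α = ln(0.53) / ln(120/1000) = -0.634878/-2.120264 ≈ 0.299.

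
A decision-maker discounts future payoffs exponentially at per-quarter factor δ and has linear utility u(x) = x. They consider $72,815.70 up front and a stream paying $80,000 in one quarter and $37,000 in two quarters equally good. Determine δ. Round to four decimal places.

Equating present values: 72815.70 = 80000δ + 37000δ².
Rearranged: 37000δ² + 80000δ − 72815.70 = 0.
By the quadratic formula (taking the positive root), δ = (−80000 + √17176723600.00) / 74000 ≈ 0.6900.

δ ≈ 0.6900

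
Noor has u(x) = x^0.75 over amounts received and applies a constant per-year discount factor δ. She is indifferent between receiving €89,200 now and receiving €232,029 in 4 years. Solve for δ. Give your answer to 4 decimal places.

Equating discounted utilities: u(89200) = δ^4·u(232029) ⇒ δ^4 = u(89200)/u(232029).
Since u(x) = x^0.75, δ^4 = (89200/232029)^0.75 = 0.38443^0.75 = 0.48822.
So δ = 0.48822^(1/4) ≈ 0.8359.

δ ≈ 0.8359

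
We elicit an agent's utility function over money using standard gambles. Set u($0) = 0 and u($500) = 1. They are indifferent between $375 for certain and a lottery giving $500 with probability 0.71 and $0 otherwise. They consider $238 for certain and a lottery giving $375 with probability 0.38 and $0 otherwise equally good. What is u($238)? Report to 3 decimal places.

The first gamble pins u($375): it must equal 0.71·1 + 0.29·0 = 0.71.
Chaining: u($238) = 0.38·0.71 + 0.62·0.00 = 0.2698.

0.270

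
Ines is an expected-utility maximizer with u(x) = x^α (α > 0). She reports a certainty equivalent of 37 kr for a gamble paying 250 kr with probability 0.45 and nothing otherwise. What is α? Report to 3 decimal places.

α ≈ 0.418

The lottery's expected utility is 0.45·u(250) + 0.55·u(0) = 0.45·250^α (since u(0) = 0 for α > 0).
Setting u(37) equal to that: 37^α = 0.45·250^α ⇒ (37/250)^α = 0.45.
Taking logs: α·ln(37/250) = ln(0.45), so α = -0.798508 / -1.910543 ≈ 0.418.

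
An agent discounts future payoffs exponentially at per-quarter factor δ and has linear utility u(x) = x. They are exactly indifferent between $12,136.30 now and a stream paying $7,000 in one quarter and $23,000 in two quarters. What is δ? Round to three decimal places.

δ ≈ 0.590

Equating present values: 12136.30 = 7000δ + 23000δ².
Rearranged: 23000δ² + 7000δ − 12136.30 = 0.
By the quadratic formula (taking the positive root), δ = (−7000 + √1165539600.00) / 46000 ≈ 0.590.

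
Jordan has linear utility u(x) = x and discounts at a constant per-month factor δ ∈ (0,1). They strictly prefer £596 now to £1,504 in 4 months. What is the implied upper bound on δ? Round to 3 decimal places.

δ < 0.793

Comparing present values: 596 > δ^4·1504.
Dividing by 1504: δ^4 < 0.39628. Both sides are positive, so the 4th root keeps the direction.
δ < 0.39628^(1/4) = 0.793.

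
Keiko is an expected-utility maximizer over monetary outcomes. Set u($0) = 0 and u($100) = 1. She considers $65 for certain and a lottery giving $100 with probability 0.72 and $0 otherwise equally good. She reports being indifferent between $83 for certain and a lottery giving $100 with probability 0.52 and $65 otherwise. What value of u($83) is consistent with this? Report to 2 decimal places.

0.87

From the first indifference, u($65) = 0.72·u($100) + 0.28·u($0) = 0.72·1 + 0.28·0 = 0.72.
Chaining: u($83) = 0.52·1.00 + 0.48·0.72 = 0.8656.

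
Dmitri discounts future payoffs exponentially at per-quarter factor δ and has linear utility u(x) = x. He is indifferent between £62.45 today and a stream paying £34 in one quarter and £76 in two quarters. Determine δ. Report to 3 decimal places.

δ ≈ 0.710

Equating present values: 62.45 = 34δ + 76δ².
Rearranged: 76δ² + 34δ − 62.45 = 0.
The positive root is δ = [−34 + √(34² + 4·76·62.45)] / (2·76) = (−34 + 141.918)/152 ≈ 0.710.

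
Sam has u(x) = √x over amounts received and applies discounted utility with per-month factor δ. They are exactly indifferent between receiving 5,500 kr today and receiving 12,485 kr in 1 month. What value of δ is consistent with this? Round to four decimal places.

The payoff in 1 month is discounted by δ, so u(5500) = δ·u(12485) and δ = u(5500)/u(12485).
Since u(x) = √x, δ = √(5500/12485) = 0.66372.

δ ≈ 0.6637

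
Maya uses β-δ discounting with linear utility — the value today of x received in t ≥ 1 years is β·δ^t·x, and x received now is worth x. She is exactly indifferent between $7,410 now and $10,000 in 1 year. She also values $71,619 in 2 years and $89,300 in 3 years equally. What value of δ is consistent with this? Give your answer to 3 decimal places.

δ ≈ 0.802

Both payoffs in the second observation are in the future, so β drops out: δ^2·71619 = δ^3·89300 ⇒ δ = 71619/89300 = 0.80200.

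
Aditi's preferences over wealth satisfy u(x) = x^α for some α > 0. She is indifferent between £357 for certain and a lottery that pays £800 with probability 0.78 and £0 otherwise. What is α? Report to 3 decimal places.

α ≈ 0.308

EU(lottery) = 0.78·800^α + 0.22·0 = 0.78·800^α.
Setting u(357) equal to that: 357^α = 0.78·800^α ⇒ (357/800)^α = 0.78.
α = ln(0.78) / ln(357/800) = -0.248461/-0.806876 ≈ 0.308.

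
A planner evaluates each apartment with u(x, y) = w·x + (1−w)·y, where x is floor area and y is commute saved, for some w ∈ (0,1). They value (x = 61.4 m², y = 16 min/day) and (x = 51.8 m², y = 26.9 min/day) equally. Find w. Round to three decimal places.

w = 0.532

Indifference: w·61.4 + (1−w)·16 = w·51.8 + (1−w)·26.9.
w·(61.4−51.8) = (1−w)·(26.9−16), i.e. w·9.6 = (1−w)·10.9.
So w/(1−w) = 10.9/9.6 = 1.1354, giving w = 10.9/(9.6+10.9) = 0.532.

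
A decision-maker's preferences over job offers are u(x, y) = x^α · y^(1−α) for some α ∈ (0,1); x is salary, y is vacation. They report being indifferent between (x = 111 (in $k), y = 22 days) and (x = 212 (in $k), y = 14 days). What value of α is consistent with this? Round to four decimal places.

Set the two utilities equal: 111^α·22^(1−α) = 212^α·14^(1−α).
(111/212)^α = (14/22)^(1−α); take logs: α·ln(111/212) = (1−α)·ln(14/22), i.e. α·-0.6470561 = (1−α)·-0.4519851.
Thus α·(-1.0990412) = -0.4519851, so α = -0.4519851/-1.0990412 ≈ 0.4113.

α ≈ 0.4113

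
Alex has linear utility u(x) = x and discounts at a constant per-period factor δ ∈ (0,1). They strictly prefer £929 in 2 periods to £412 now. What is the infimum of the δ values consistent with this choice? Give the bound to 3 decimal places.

δ > 0.666

The preference means 412 < δ^2·929.
So δ^2 > 412/929 = 0.44349; taking the square root of both positive sides preserves the inequality.
δ > (412/929)^(1/2) ≈ 0.666.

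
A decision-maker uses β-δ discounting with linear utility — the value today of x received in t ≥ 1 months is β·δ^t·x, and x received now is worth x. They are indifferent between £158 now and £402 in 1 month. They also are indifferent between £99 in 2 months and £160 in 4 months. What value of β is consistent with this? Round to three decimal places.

The second indifference involves only future payoffs, so β cancels: β·δ^2·99 = β·δ^4·160, giving δ^2 = 99/160 = 0.61875, so δ = 0.78661.
The first indifference: 158 = β·δ·402, so β = 158/(δ·402) = 158/(0.78661·402) ≈ 0.500.

β ≈ 0.500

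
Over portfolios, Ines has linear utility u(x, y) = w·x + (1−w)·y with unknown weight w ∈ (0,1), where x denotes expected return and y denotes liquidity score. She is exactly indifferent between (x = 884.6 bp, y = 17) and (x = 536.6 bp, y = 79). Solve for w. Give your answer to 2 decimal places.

Indifference: w·884.6 + (1−w)·17 = w·536.6 + (1−w)·79.
Rearranging, 348·w − 62·(1−w) = 0.
The marginal rate of substitution is 62/348, so w = 62/(348+62) = 0.15.

w = 0.15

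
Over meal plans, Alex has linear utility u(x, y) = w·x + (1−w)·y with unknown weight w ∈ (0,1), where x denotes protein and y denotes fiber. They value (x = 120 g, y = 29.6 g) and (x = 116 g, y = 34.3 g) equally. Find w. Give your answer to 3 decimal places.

Equating utilities: w·120 + (1−w)·29.6 = w·116 + (1−w)·34.3.
w·(120−116) = (1−w)·(34.3−29.6), i.e. w·4 = (1−w)·4.7.
Hence w = 4.7/(4+4.7) = 4.7/8.7 = 0.540.

w = 0.540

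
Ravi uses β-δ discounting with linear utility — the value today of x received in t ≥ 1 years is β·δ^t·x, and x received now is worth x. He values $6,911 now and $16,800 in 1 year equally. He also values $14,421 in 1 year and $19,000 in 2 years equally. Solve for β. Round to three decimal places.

Both payoffs in the second observation are in the future, so β drops out: δ^1·14421 = δ^2·19000 ⇒ δ = 14421/19000 = 0.75900.
Substituting δ into 6911 = β·δ·16800: β = 6911/(12751.200) ≈ 0.542.

β ≈ 0.542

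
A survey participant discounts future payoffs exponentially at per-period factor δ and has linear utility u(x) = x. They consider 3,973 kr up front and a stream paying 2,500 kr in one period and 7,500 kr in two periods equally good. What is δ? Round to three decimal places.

Present value of the stream is 2500·δ + 7500·δ². Indifference gives 2500δ + 7500δ² = 3973.
That is, 7500δ² + 2500δ − 3973 = 0, a quadratic in δ.
The positive root is δ = [−2500 + √(2500² + 4·7500·3973)] / (2·7500) = (−2500 + 11200.000)/15000 ≈ 0.580.

δ ≈ 0.580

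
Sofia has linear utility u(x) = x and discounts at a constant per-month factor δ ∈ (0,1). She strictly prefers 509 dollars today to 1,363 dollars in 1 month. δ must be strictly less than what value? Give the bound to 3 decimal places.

Comparing present values: 509 > δ·1363.
So δ < 509/1363 = 0.37344.

δ < 0.373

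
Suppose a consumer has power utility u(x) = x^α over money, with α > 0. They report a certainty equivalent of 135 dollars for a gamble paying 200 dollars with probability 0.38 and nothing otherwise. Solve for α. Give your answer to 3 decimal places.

The lottery's expected utility is 0.38·u(200) + 0.62·u(0) = 0.38·200^α (since u(0) = 0 for α > 0).
Setting u(135) equal to that: 135^α = 0.38·200^α ⇒ (135/200)^α = 0.38.
α = ln(0.38) / ln(135/200) = -0.967584/-0.393043 ≈ 2.462.

α ≈ 2.462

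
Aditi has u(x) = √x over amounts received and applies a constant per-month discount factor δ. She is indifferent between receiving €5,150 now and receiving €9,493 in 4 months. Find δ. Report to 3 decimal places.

Indifference means u(5150) = δ^4 · u(9493), so δ^4 = u(5150)/u(9493).
With u(x) = √x: δ^4 = √5150/√9493 = √(5150/9493) = 0.73655.
Hence δ = (0.73655)^(1/4) = 0.92640.

δ ≈ 0.926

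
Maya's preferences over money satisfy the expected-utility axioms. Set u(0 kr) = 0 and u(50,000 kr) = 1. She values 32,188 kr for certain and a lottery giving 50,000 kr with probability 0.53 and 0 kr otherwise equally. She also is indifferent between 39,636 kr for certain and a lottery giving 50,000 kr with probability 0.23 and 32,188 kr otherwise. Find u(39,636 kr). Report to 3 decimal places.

0.638

First, u(32,188 kr) = 0.53·u(50,000 kr) + 0.47·u(0 kr) = 0.53.
Chaining: u(39,636 kr) = 0.23·1.00 + 0.77·0.53 = 0.6381.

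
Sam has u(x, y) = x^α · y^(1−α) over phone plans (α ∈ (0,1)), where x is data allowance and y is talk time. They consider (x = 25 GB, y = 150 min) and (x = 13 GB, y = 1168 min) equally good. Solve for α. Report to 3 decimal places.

α ≈ 0.758

Set the two utilities equal: 25^α·150^(1−α) = 13^α·1168^(1−α).
Taking logs: α·ln 25 + (1−α)·ln 150 = α·ln 13 + (1−α)·ln 1168, i.e. α·0.653926 = (1−α)·2.052413.
Thus α·(2.706339) = 2.052413, so α = 2.052413/2.706339 ≈ 0.758.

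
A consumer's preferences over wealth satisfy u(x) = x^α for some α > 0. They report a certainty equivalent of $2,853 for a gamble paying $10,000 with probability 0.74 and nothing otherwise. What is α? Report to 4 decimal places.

EU(lottery) = 0.74·10000^α + 0.26·0 = 0.74·10000^α.
Indifference: 2853^α = 0.74·10000^α, so (2853/10000)^α = 0.74.
Taking logs: α·ln(2853/10000) = ln(0.74), so α = -0.3011051 / -1.2542140 ≈ 0.2401.

α ≈ 0.2401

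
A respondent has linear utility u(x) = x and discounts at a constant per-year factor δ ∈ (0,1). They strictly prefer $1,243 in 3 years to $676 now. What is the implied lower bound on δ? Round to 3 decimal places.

Comparing present values: 676 < δ^3·1243.
Dividing by 1243: δ^3 > 0.54385. Both sides are positive, so the cube root keeps the direction.
δ > (676/1243)^(1/3) ≈ 0.816.

δ > 0.816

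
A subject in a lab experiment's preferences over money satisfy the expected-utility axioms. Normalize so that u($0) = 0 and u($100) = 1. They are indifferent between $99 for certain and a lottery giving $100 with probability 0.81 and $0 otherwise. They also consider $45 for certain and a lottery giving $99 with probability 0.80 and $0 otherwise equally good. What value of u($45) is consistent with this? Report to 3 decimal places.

0.648

From the first indifference, u($99) = 0.81·u($100) + 0.19·u($0) = 0.81·1 + 0.19·0 = 0.81.
Chaining: u($45) = 0.80·0.81 + 0.20·0.00 = 0.6480.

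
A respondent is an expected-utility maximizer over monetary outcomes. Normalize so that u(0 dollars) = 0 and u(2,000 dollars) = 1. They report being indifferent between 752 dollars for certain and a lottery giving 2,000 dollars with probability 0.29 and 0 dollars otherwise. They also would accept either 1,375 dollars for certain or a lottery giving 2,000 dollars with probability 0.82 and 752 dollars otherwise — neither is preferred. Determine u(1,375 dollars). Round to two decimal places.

From the first indifference, u(752 dollars) = 0.29·u(2,000 dollars) + 0.71·u(0 dollars) = 0.29·1 + 0.71·0 = 0.29.
Then u(1,375 dollars) = 0.82·u(2,000 dollars) + 0.18·u(752 dollars) = 0.82·1.00 + 0.18·0.29 = 0.8722.

0.87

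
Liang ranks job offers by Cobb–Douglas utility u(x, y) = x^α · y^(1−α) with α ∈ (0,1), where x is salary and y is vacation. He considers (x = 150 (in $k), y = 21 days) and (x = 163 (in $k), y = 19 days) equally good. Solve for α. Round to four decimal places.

α ≈ 0.5463

Set the two utilities equal: 150^α·21^(1−α) = 163^α·19^(1−α).
Taking logs: α·ln 150 + (1−α)·ln 21 = α·ln 163 + (1−α)·ln 19, i.e. α·-0.0831149 = (1−α)·-0.1000835.
Thus α·(-0.1831984) = -0.1000835, so α = -0.1000835/-0.1831984 ≈ 0.5463.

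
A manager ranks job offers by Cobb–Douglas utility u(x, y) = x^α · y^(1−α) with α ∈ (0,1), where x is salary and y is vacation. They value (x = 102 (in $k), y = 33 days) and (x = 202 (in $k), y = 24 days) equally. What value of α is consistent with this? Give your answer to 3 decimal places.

α ≈ 0.318

The Cobb–Douglas utilities coincide, so 102^α·33^(1−α) = 202^α·24^(1−α).
(102/202)^α = (24/33)^(1−α); take logs: α·ln(102/202) = (1−α)·ln(24/33), i.e. α·-0.683295 = (1−α)·-0.318454.
With A = -0.683295 and B = -0.318454: α·A = (1−α)·B, so α = B/(A+B) = -0.318454/-1.001749 ≈ 0.318.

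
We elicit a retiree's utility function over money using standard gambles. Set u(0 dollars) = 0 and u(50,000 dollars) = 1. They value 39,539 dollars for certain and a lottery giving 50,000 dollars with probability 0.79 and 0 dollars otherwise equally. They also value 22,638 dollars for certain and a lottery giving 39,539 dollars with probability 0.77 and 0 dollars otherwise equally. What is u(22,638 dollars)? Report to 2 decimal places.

From the first indifference, u(39,539 dollars) = 0.79·u(50,000 dollars) + 0.21·u(0 dollars) = 0.79·1 + 0.21·0 = 0.79.
The second indifference gives u(22,638 dollars) = 0.77·u(39,539 dollars) + 0.23·u(0 dollars) = 0.77·0.79 + 0.23·0.00 = 0.6083.

0.61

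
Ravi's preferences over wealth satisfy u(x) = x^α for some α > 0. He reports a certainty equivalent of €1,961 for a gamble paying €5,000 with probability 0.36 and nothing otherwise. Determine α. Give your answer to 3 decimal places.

EU(lottery) = 0.36·5000^α + 0.64·0 = 0.36·5000^α.
Equating: 1961^α = 0.36·5000^α, i.e. 0.3922^α = 0.36.
Take logs: α = ln 0.36 / ln(1961/5000) ≈ 1.09153.

α ≈ 1.092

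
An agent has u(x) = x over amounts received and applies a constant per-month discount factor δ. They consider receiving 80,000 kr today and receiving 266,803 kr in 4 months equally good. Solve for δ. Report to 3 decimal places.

δ ≈ 0.740

Equating discounted utilities: u(80000) = δ^4·u(266803) ⇒ δ^4 = u(80000)/u(266803).
With u(x) = x: δ^4 = 80000/266803 = 0.29985.
So δ = 0.29985^(1/4) ≈ 0.740.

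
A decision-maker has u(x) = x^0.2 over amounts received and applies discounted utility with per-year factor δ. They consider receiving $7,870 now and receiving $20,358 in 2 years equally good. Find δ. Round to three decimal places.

The payoff in 2 years is discounted by δ^2, so u(7870) = δ^2·u(20358) and δ^2 = u(7870)/u(20358).
With u(x) = x^0.2: δ^2 = 7870^0.2/20358^0.2 = (7870/20358)^0.2 = 0.82689.
Hence δ = (0.82689)^(1/2) = 0.90934.

δ ≈ 0.909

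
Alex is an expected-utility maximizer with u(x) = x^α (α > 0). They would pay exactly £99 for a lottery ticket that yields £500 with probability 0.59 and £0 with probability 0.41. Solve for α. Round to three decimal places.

α ≈ 0.326

The lottery's expected utility is 0.59·u(500) + 0.41·u(0) = 0.59·500^α (since u(0) = 0 for α > 0).
Indifference: 99^α = 0.59·500^α, so (99/500)^α = 0.59.
Take logs: α = ln 0.59 / ln(99/500) ≈ 0.32580.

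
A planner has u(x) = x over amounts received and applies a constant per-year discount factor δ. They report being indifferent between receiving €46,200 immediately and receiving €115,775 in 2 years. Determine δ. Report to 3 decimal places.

Indifference means u(46200) = δ^2 · u(115775), so δ^2 = u(46200)/u(115775).
With u(x) = x: δ^2 = 46200/115775 = 0.39905.
So δ = 0.39905^(1/2) ≈ 0.632.

δ ≈ 0.632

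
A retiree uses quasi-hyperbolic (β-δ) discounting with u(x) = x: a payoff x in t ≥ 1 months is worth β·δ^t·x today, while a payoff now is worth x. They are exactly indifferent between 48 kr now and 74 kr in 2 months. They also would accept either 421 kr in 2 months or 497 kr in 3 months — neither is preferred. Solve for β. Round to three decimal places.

β ≈ 0.904

Both payoffs in the second observation are in the future, so β drops out: δ^2·421 = δ^3·497 ⇒ δ = 421/497 = 0.84708.
Substituting δ into 48 = β·δ^2·74: β = 48/(53.099) ≈ 0.904.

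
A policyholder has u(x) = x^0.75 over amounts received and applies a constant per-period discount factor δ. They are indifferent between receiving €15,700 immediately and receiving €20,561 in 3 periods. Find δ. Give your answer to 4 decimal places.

Indifference means u(15700) = δ^3 · u(20561), so δ^3 = u(15700)/u(20561).
Since u(x) = x^0.75, δ^3 = (15700/20561)^0.75 = 0.76358^0.75 = 0.81685.
So δ = 0.81685^(1/3) ≈ 0.9348.

δ ≈ 0.9348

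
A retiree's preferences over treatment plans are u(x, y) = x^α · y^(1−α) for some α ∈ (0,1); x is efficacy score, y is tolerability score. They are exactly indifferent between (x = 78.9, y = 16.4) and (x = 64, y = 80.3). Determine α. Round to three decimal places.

The Cobb–Douglas utilities coincide, so 78.9^α·16.4^(1−α) = 64^α·80.3^(1−α).
Rearrange to (78.9/64)^α = (80.3/16.4)^(1−α) and take logs: α·0.209298 = (1−α)·1.588488.
Thus α·(1.797786) = 1.588488, so α = 1.588488/1.797786 ≈ 0.884.

α ≈ 0.884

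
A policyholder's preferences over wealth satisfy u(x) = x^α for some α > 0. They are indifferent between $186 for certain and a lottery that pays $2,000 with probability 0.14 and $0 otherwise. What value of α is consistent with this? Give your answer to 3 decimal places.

α ≈ 0.828

The lottery's expected utility is 0.14·u(2000) + 0.86·u(0) = 0.14·2000^α (since u(0) = 0 for α > 0).
Indifference: 186^α = 0.14·2000^α, so (186/2000)^α = 0.14.
Taking logs: α·ln(186/2000) = ln(0.14), so α = -1.966113 / -2.375156 ≈ 0.828.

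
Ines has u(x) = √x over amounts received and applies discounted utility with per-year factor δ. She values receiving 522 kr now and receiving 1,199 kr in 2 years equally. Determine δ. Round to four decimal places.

δ ≈ 0.8123

Equating discounted utilities: u(522) = δ^2·u(1199) ⇒ δ^2 = u(522)/u(1199).
Since u(x) = √x, δ^2 = √(522/1199) = 0.65982.
So δ = 0.65982^(1/2) ≈ 0.8123.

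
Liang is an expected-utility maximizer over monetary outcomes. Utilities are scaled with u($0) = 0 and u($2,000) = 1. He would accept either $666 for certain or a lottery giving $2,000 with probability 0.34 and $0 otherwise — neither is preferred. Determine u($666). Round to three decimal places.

0.340

u($666) equals the lottery's expected utility: 0.34·1 + 0.66·0 = 0.34.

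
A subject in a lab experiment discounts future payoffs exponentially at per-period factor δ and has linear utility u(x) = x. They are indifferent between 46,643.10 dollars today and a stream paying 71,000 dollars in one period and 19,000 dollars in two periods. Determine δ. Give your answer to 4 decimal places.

Present value of the stream is 71000·δ + 19000·δ². Indifference gives 71000δ + 19000δ² = 46643.10.
Rearranged: 19000δ² + 71000δ − 46643.10 = 0.
The positive root is δ = [−71000 + √(71000² + 4·19000·46643.10)] / (2·19000) = (−71000 + 92660.000)/38000 ≈ 0.5700.

δ ≈ 0.5700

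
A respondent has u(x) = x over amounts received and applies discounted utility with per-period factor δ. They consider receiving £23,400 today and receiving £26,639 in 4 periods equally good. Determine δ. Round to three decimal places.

δ ≈ 0.968

Equating discounted utilities: u(23400) = δ^4·u(26639) ⇒ δ^4 = u(23400)/u(26639).
With u(x) = x: δ^4 = 23400/26639 = 0.87841.
Taking the 4th root: δ = 0.87841^(1/4) ≈ 0.968.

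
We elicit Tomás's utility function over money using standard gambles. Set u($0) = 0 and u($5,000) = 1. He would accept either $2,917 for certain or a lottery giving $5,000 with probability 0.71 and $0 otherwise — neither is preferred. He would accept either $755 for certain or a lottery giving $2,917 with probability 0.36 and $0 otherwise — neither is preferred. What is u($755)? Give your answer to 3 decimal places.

The first gamble pins u($2,917): it must equal 0.71·1 + 0.29·0 = 0.71.
Then u($755) = 0.36·u($2,917) + 0.64·u($0) = 0.36·0.71 + 0.64·0.00 = 0.2556.

0.256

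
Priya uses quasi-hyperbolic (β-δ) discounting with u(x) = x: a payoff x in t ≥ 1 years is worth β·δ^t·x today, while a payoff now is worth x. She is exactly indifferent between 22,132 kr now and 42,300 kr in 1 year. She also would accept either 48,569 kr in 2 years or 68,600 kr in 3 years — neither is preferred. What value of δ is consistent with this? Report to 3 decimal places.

δ ≈ 0.708

The second indifference involves only future payoffs, so β cancels: β·δ^2·48569 = β·δ^3·68600, giving δ = 48569/68600 = 0.70800.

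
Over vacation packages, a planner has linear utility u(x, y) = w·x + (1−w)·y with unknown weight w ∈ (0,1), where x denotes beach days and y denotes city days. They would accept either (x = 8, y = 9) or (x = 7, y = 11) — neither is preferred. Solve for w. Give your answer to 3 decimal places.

w = 0.667

u(8,9) = u(7,11) means w·8 + (1−w)·9 = w·7 + (1−w)·11.
Collecting terms: w·1 = (1−w)·2.
Hence w = 2/(1+2) = 2/3 = 0.667.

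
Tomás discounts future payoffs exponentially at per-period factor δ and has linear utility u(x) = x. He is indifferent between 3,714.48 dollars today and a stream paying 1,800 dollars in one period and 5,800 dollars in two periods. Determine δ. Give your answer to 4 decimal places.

Present value of the stream is 1800·δ + 5800·δ². Indifference gives 1800δ + 5800δ² = 3714.48.
Rearranged: 5800δ² + 1800δ − 3714.48 = 0.
δ = (−1800 + √(1800² + 4·5800·3714.48)) / (2·5800) = (−1800 + √89415936.00) / 11600 ≈ 0.6600.

δ ≈ 0.6600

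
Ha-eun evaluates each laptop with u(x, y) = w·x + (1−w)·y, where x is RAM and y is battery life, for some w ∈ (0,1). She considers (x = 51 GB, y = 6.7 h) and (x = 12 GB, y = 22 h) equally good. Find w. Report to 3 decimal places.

Equating utilities: w·51 + (1−w)·6.7 = w·12 + (1−w)·22.
Rearranging, 39·w − 15.3·(1−w) = 0.
Hence w = 15.3/(39+15.3) = 15.3/54.3 = 0.282.

w = 0.282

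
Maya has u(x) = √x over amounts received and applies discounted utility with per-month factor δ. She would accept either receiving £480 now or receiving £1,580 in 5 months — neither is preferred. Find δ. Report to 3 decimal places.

δ ≈ 0.888

The payoff in 5 months is discounted by δ^5, so u(480) = δ^5·u(1580) and δ^5 = u(480)/u(1580).
With u(x) = √x: δ^5 = √480/√1580 = √(480/1580) = 0.55118.
Taking the 5th root: δ = 0.55118^(1/5) ≈ 0.888.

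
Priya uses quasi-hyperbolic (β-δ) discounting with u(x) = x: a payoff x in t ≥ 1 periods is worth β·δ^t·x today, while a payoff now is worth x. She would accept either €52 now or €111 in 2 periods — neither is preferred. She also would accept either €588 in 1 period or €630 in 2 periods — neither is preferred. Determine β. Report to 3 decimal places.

The second indifference involves only future payoffs, so β cancels: β·δ^1·588 = β·δ^2·630, giving δ = 588/630 = 0.93333.
The first indifference: 52 = β·δ^2·111, so β = 52/(δ^2·111) = 52/(0.87111·111) ≈ 0.538.

β ≈ 0.538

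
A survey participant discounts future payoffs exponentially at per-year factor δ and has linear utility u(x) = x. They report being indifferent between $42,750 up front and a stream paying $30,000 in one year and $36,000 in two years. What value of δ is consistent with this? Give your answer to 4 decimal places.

δ ≈ 0.7500

Present value of the stream is 30000·δ + 36000·δ². Indifference gives 30000δ + 36000δ² = 42750.
So 36000δ² + 30000δ − 42750 = 0.
δ = (−30000 + √(30000² + 4·36000·42750)) / (2·36000) = (−30000 + √7056000000.00) / 72000 ≈ 0.7500.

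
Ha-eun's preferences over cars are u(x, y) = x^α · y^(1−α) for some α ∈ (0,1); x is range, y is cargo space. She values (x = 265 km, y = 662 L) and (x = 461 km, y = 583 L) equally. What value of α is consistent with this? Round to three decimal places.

Indifference: 265^α · 662^(1−α) = 461^α · 583^(1−α).
Rearrange to (265/461)^α = (583/662)^(1−α) and take logs: α·-0.553668 = (1−α)·-0.127078.
Thus α·(-0.680746) = -0.127078, so α = -0.127078/-0.680746 ≈ 0.187.

α ≈ 0.187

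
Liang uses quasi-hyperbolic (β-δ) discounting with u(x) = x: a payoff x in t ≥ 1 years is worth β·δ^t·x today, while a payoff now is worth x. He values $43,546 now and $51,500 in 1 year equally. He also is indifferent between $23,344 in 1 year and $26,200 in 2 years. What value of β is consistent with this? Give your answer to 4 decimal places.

The second indifference involves only future payoffs, so β cancels: β·δ^1·23344 = β·δ^2·26200, giving δ = 23344/26200 = 0.89099.
Substituting δ into 43546 = β·δ·51500: β = 43546/(45886.107) ≈ 0.9490.

β ≈ 0.9490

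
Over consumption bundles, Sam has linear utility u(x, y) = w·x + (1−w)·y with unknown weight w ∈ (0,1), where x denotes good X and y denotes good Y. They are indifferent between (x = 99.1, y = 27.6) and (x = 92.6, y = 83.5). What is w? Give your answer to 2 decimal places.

Equating utilities: w·99.1 + (1−w)·27.6 = w·92.6 + (1−w)·83.5.
Rearranging, 6.5·w − 55.9·(1−w) = 0.
So w/(1−w) = 55.9/6.5 = 8.6000, giving w = 55.9/(6.5+55.9) = 0.90.

w = 0.90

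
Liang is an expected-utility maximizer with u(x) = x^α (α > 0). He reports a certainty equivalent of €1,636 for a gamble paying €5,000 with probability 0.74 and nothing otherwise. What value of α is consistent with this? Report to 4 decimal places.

Since u(0) = 0, the lottery's EU is 0.74·5000^α.
Equating: 1636^α = 0.74·5000^α, i.e. 0.3272^α = 0.74.
Taking logs: α·ln(1636/5000) = ln(0.74), so α = -0.3011051 / -1.1171837 ≈ 0.2695.

α ≈ 0.2695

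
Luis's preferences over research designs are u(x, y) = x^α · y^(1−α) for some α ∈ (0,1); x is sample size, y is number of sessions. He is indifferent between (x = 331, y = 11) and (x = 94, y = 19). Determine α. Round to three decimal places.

Set the two utilities equal: 331^α·11^(1−α) = 94^α·19^(1−α).
(331/94)^α = (19/11)^(1−α); take logs: α·ln(331/94) = (1−α)·ln(19/11), i.e. α·1.258824 = (1−α)·0.546544.
Thus α·(1.805368) = 0.546544, so α = 0.546544/1.805368 ≈ 0.303.

α ≈ 0.303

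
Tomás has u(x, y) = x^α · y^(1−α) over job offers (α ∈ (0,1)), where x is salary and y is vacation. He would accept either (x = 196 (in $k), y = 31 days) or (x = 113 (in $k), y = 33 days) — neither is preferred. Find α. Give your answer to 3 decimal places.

α ≈ 0.102

Set the two utilities equal: 196^α·31^(1−α) = 113^α·33^(1−α).
(196/113)^α = (33/31)^(1−α); take logs: α·ln(196/113) = (1−α)·ln(33/31), i.e. α·0.550727 = (1−α)·0.062520.
With A = 0.550727 and B = 0.062520: α·A = (1−α)·B, so α = B/(A+B) = 0.062520/0.613247 ≈ 0.102.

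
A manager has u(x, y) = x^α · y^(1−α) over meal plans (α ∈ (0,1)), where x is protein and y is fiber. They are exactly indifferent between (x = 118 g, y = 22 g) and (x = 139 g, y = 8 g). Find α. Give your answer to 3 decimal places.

Indifference: 118^α · 22^(1−α) = 139^α · 8^(1−α).
Rearrange to (118/139)^α = (8/22)^(1−α) and take logs: α·-0.163789 = (1−α)·-1.011601.
So α/(1−α) = (-1.011601)/(-0.163789) = 6.176245, and α = 6.176245/7.176245 ≈ 0.861.

α ≈ 0.861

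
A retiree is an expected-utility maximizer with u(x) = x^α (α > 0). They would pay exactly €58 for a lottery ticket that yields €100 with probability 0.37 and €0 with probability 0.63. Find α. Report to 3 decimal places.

EU(lottery) = 0.37·100^α + 0.63·0 = 0.37·100^α.
Setting u(58) equal to that: 58^α = 0.37·100^α ⇒ (58/100)^α = 0.37.
Take logs: α = ln 0.37 / ln(58/100) ≈ 1.82523.

α ≈ 1.825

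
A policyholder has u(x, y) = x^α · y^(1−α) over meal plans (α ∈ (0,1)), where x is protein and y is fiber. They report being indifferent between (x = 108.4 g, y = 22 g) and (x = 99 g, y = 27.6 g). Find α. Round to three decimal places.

Set the two utilities equal: 108.4^α·22^(1−α) = 99^α·27.6^(1−α).
Rearrange to (108.4/99)^α = (27.6/22)^(1−α) and take logs: α·0.090708 = (1−α)·0.226773.
With A = 0.090708 and B = 0.226773: α·A = (1−α)·B, so α = B/(A+B) = 0.226773/0.317481 ≈ 0.714.

α ≈ 0.714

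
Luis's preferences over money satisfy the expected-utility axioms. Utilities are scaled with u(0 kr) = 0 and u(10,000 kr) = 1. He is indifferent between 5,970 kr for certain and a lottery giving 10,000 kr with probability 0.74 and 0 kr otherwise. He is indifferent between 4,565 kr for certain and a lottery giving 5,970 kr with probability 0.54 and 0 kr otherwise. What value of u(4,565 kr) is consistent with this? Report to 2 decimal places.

The first gamble pins u(5,970 kr): it must equal 0.74·1 + 0.26·0 = 0.74.
Then u(4,565 kr) = 0.54·u(5,970 kr) + 0.46·u(0 kr) = 0.54·0.74 + 0.46·0.00 = 0.3996.

0.40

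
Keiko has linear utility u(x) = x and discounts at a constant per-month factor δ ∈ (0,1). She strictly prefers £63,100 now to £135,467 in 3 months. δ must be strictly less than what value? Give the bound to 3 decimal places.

The preference means 63100 > δ^3·135467.
Hence δ^3 < 63100/135467 = 0.46580, and x ↦ x^(1/3) is increasing on (0,∞).
δ < (63100/135467)^(1/3) ≈ 0.775.

δ < 0.775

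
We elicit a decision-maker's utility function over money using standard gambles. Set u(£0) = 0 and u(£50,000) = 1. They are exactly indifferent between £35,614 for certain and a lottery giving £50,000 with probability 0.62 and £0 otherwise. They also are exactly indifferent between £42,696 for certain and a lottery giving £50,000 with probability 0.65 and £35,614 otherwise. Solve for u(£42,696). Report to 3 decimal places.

First, u(£35,614) = 0.62·u(£50,000) + 0.38·u(£0) = 0.62.
Then u(£42,696) = 0.65·u(£50,000) + 0.35·u(£35,614) = 0.65·1.00 + 0.35·0.62 = 0.8670.

0.867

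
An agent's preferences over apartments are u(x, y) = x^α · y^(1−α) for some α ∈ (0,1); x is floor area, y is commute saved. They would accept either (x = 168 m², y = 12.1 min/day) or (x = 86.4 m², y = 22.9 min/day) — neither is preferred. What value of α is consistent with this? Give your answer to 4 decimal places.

α ≈ 0.4896

Set the two utilities equal: 168^α·12.1^(1−α) = 86.4^α·22.9^(1−α).
Rearrange to (168/86.4)^α = (22.9/12.1)^(1−α) and take logs: α·0.6649763 = (1−α)·0.6379315.
With A = 0.6649763 and B = 0.6379315: α·A = (1−α)·B, so α = B/(A+B) = 0.6379315/1.3029078 ≈ 0.4896.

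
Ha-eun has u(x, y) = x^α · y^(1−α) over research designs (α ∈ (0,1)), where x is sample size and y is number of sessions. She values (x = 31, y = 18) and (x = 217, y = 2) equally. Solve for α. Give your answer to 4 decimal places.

α ≈ 0.5303

Indifference: 31^α · 18^(1−α) = 217^α · 2^(1−α).
(31/217)^α = (2/18)^(1−α); take logs: α·ln(31/217) = (1−α)·ln(2/18), i.e. α·-1.9459101 = (1−α)·-2.1972246.
So α/(1−α) = (-2.1972246)/(-1.9459101) = 1.1291501, and α = 1.1291501/2.1291501 ≈ 0.5303.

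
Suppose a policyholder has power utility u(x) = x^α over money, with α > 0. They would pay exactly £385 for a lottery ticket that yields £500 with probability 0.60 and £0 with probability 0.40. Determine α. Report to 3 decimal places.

The lottery's expected utility is 0.60·u(500) + 0.40·u(0) = 0.60·500^α (since u(0) = 0 for α > 0).
Equating: 385^α = 0.60·500^α, i.e. 0.7700^α = 0.60.
Take logs: α = ln 0.60 / ln(385/500) ≈ 1.95445.

α ≈ 1.954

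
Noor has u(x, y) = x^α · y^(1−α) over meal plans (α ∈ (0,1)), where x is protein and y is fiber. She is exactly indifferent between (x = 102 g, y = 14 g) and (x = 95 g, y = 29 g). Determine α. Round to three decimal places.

The Cobb–Douglas utilities coincide, so 102^α·14^(1−α) = 95^α·29^(1−α).
Rearrange to (102/95)^α = (29/14)^(1−α) and take logs: α·0.071096 = (1−α)·0.728239.
With A = 0.071096 and B = 0.728239: α·A = (1−α)·B, so α = B/(A+B) = 0.728239/0.799335 ≈ 0.911.

α ≈ 0.911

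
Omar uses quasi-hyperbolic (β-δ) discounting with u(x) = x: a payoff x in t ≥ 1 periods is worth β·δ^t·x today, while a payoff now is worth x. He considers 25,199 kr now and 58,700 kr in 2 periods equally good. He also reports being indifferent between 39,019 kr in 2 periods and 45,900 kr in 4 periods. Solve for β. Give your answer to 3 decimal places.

Both payoffs in the second observation are in the future, so β drops out: δ^2·39019 = δ^4·45900 ⇒ δ^2 = 39019/45900 = 0.85009, so δ = 0.92200.
Now use the now-vs-future pair: 25199 = β·δ^2·58700 gives β = 25199/(0.85009·58700) ≈ 0.505.

β ≈ 0.505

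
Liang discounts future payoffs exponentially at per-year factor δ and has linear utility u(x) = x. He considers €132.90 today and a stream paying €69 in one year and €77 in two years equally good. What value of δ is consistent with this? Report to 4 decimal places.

Present value of the stream is 69·δ + 77·δ². Indifference gives 69δ + 77δ² = 132.90.
That is, 77δ² + 69δ − 132.90 = 0, a quadratic in δ.
δ = (−69 + √(69² + 4·77·132.90)) / (2·77) = (−69 + √45694.20) / 154 ≈ 0.9400.

δ ≈ 0.9400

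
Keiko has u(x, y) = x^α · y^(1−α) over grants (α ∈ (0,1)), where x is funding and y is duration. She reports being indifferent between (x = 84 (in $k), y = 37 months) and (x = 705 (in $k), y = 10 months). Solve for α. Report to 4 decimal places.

Set the two utilities equal: 84^α·37^(1−α) = 705^α·10^(1−α).
Taking logs: α·ln 84 + (1−α)·ln 37 = α·ln 705 + (1−α)·ln 10, i.e. α·-2.1273810 = (1−α)·-1.3083328.
So α/(1−α) = (-1.3083328)/(-2.1273810) = 0.6149969, and α = 0.6149969/1.6149969 ≈ 0.3808.

α ≈ 0.3808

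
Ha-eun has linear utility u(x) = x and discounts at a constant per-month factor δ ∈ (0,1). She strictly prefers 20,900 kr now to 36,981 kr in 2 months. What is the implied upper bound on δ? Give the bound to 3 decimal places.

δ < 0.752

Comparing present values: 20900 > δ^2·36981.
Hence δ^2 < 20900/36981 = 0.56516, and x ↦ x^(1/2) is increasing on (0,∞).
δ < 0.56516^(1/2) = 0.752.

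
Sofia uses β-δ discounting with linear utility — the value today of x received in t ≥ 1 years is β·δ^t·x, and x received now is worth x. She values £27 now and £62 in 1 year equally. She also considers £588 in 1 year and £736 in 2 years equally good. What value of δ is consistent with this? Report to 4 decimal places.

δ ≈ 0.7989

The second indifference involves only future payoffs, so β cancels: β·δ^1·588 = β·δ^2·736, giving δ = 588/736 = 0.79891.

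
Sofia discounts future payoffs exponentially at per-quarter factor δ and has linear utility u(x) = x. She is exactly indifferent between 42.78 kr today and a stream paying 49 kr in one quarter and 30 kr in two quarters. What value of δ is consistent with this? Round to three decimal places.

δ ≈ 0.630

Present value of the stream is 49·δ + 30·δ². Indifference gives 49δ + 30δ² = 42.78.
Rearranged: 30δ² + 49δ − 42.78 = 0.
δ = (−49 + √(49² + 4·30·42.78)) / (2·30) = (−49 + √7534.60) / 60 ≈ 0.630.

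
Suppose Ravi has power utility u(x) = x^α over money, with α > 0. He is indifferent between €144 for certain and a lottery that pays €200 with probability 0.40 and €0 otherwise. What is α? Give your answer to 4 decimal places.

α ≈ 2.7893

Since u(0) = 0, the lottery's EU is 0.40·200^α.
Indifference: 144^α = 0.40·200^α, so (144/200)^α = 0.40.
α = ln(0.40) / ln(144/200) = -0.9162907/-0.3285041 ≈ 2.7893.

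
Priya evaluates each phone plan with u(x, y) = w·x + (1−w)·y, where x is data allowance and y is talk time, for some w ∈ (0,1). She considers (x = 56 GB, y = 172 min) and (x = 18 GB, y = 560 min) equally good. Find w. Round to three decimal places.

u(56,172) = u(18,560) means w·56 + (1−w)·172 = w·18 + (1−w)·560.
w·(56−18) = (1−w)·(560−172), i.e. w·38 = (1−w)·388.
Hence w = 388/(38+388) = 388/426 = 0.911.

w = 0.911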